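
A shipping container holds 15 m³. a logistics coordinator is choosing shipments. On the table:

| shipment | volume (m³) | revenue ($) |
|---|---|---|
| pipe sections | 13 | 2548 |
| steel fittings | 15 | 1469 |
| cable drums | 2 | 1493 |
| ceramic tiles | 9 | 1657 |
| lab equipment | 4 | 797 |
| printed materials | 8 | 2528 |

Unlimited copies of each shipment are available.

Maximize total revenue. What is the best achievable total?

Ranking by ratio (revenue/m³): cable drums 746.50, printed materials 316.00, lab equipment 199.25.
7×cable drums uses 14 of the 15 m³ and totals 10451.
The spare 1 m³ is too small for any remaining shipment, and no exchange beats 10451.

10451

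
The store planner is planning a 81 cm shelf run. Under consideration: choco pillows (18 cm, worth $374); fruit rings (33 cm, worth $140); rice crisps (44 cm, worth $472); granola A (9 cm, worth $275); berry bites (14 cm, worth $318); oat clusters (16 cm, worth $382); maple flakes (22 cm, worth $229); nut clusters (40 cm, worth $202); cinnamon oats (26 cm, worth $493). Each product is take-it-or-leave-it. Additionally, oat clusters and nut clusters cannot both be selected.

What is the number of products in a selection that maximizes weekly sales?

5

Optimal total is 1578.
For example choco pillows + granola A + berry bites + oat clusters + maple flakes achieves it, using 79 cm.
Every optimal selection uses 5 products.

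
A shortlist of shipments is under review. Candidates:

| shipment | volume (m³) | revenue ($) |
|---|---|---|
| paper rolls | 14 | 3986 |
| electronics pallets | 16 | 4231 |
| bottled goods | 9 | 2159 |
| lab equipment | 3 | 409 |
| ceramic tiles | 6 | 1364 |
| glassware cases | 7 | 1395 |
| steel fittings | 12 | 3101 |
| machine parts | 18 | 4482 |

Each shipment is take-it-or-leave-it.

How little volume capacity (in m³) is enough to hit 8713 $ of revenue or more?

Look for the lowest-volume combination reaching 8713.
electronics pallets + machine parts: 8713 revenue at 34 m³.
Any bundle with less than 34 m³ falls short of 8713.

34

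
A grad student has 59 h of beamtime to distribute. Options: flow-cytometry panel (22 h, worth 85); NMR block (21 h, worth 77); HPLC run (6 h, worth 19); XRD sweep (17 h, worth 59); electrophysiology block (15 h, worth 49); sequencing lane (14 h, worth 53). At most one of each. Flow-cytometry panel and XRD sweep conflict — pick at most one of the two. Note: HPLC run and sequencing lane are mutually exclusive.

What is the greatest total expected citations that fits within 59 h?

The ratio ordering already packs tightly: flow-cytometry panel + NMR block + sequencing lane, 57 h, 215.
No other feasible combination exceeds 215.

215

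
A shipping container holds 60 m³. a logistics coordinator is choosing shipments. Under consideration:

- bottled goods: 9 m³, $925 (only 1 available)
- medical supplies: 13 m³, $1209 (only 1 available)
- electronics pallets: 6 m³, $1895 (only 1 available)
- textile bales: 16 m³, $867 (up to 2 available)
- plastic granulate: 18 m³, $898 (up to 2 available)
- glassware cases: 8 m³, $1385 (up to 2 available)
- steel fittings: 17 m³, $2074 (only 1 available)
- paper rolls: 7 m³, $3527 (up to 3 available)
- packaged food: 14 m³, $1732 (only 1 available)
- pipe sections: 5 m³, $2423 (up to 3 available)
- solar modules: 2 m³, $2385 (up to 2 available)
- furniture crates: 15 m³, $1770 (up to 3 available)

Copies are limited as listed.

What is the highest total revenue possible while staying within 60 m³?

Ranking by ratio (revenue/m³): solar modules 1192.50, paper rolls 503.86, pipe sections 484.60.
Filling by ratio: electronics pallets + glassware cases + 3×paper rolls + 3×pipe sections + 2×solar modules for 25900, with 6 m³ left unused.
Replace glassware cases with packaged food: the trade gains 347 net, giving 26247 at 60 m³.
That's the maximum — no swap from here does better than 26247.

26247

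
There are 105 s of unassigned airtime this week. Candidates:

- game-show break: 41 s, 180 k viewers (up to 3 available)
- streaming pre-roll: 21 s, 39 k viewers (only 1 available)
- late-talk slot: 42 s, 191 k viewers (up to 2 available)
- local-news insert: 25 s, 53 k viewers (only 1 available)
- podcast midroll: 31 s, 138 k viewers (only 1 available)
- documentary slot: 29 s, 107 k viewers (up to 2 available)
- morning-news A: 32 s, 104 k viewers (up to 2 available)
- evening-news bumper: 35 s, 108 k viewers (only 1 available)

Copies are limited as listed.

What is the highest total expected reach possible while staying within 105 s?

436

By expected reach per s: late-talk slot 4.55, podcast midroll 4.45, game-show break 4.39 lead.
A density-first pass picks streaming pre-roll + 2×late-talk slot — 421 at 105 s.
Dropping streaming pre-roll and late-talk slot frees 63 s; slotting in podcast midroll + documentary slot (60 s) lifts the total to 436 at 102 s.
Every other selection either busts 105 s or exceeds an availability limit or fails to beat 436.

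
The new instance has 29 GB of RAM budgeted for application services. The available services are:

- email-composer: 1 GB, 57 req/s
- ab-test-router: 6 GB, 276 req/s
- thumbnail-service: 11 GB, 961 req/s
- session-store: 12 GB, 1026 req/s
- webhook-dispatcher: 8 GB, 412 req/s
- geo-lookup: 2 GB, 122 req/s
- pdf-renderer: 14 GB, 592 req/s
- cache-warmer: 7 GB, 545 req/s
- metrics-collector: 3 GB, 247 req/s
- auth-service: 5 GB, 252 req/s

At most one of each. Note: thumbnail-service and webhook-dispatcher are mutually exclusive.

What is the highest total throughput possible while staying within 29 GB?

Density check — thumbnail-service 87.36, session-store 85.50, metrics-collector 82.33 are the best per GB.
The ratio ordering already packs tightly: email-composer + thumbnail-service + session-store + geo-lookup + metrics-collector, 29 GB, 2413.
That's the maximum — no feasible swap from here does better than 2413.

2413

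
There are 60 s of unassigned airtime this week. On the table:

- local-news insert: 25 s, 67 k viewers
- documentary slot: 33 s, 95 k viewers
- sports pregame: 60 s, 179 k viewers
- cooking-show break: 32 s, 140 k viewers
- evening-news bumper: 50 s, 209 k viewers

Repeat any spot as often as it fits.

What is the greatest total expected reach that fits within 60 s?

209

By expected reach per s: cooking-show break 4.38, evening-news bumper 4.18, sports pregame 2.98 lead.
Greedy by ratio would take local-news insert + cooking-show break: 57 s used, total 207.
Replace local-news insert and cooking-show break with evening-news bumper: the trade gains 2 net, giving 209 at 50 s.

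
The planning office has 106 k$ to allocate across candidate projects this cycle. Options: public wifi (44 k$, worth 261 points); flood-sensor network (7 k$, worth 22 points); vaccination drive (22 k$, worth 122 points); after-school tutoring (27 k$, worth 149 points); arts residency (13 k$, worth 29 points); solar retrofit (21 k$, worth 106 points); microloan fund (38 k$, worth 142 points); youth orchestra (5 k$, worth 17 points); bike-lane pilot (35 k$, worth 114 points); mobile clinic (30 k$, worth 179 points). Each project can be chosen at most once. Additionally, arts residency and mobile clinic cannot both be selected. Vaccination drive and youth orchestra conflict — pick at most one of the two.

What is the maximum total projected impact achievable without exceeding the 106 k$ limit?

Ranking by ratio (projected impact/k$): mobile clinic 5.97, public wifi 5.93, vaccination drive 5.55.
Public wifi + after-school tutoring + youth orchestra + mobile clinic uses 106 of the 106 k$ and totals 606.
Next best is public wifi + after-school tutoring + mobile clinic at 589 (101 k$) — short by 17.

606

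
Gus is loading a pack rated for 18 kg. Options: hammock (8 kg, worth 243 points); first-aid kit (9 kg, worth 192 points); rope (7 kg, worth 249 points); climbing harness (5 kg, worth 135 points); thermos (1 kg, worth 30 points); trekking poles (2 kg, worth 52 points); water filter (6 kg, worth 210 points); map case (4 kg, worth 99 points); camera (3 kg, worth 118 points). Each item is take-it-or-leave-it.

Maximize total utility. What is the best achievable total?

Greedy by ratio would take rope + thermos + water filter + camera: 17 kg used, total 607.
Dropping thermos frees 1 kg; slotting in trekking poles (2 kg) lifts the total to 629 at 18 kg.

629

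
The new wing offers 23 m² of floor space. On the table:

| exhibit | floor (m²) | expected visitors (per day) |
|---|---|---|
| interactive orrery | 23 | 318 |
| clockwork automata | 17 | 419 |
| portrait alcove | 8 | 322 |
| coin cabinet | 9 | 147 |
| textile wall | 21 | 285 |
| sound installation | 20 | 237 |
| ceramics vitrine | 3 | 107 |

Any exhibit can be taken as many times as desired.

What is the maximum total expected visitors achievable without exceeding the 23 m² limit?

2×portrait alcove + 2×ceramics vitrine uses 22 of the 23 m² and totals 858.
The spare 1 m² is too small for any remaining exhibit, and no exchange beats 858.

858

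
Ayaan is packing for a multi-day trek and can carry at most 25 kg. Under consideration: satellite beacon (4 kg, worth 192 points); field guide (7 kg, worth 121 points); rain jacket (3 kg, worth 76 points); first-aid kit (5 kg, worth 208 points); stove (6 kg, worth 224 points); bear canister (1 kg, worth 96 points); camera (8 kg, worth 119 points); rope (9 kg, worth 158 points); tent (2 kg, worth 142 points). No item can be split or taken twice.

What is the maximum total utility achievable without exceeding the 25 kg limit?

983

Greedy by ratio would take satellite beacon + rain jacket + first-aid kit + stove + bear canister + tent: 21 kg used, total 938.
Dropping rain jacket frees 3 kg; slotting in field guide (7 kg) lifts the total to 983 at 25 kg.
Every other selection either busts 25 kg or fails to beat 983.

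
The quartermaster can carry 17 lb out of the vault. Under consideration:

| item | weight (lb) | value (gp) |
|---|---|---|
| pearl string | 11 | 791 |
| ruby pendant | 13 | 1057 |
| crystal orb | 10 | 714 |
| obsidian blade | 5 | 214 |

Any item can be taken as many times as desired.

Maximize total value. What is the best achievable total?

1057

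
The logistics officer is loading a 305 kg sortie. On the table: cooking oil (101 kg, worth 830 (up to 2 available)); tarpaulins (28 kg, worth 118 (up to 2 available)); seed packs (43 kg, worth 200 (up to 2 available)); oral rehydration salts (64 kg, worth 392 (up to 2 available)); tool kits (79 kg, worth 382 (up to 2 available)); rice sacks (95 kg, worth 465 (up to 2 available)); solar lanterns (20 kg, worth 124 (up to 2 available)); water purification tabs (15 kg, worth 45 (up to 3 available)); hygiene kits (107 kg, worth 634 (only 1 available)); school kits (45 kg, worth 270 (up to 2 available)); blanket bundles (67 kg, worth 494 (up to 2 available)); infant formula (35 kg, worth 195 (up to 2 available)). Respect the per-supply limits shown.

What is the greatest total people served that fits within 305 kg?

2349

Filling by ratio: 2×cooking oil + solar lanterns + water purification tabs + blanket bundles for 2323, with 1 kg left unused.
Dropping solar lanterns and water purification tabs frees 35 kg; slotting in infant formula (35 kg) lifts the total to 2349 at 304 kg.
The spare 1 kg is too small for any remaining supply, and no exchange beats 2349.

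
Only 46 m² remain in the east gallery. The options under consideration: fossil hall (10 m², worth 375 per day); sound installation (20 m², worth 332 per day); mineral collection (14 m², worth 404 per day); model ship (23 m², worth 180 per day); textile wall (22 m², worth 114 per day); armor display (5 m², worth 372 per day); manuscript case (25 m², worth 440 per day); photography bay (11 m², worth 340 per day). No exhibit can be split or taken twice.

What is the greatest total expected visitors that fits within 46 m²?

Best packing: fossil hall + mineral collection + armor display + photography bay — 40 m², 1491 total.
Runner-up fossil hall + sound installation + armor display + photography bay tops out at 1419.

1491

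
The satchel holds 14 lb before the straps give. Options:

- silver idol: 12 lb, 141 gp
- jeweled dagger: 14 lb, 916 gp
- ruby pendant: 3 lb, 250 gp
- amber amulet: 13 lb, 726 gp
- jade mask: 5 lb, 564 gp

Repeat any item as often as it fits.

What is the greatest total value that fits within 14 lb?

1378

Ranking by ratio (value/lb): jade mask 112.80, ruby pendant 83.33, jeweled dagger 65.43, amber amulet 55.85.
Best packing: ruby pendant + 2×jade mask — 13 lb, 1378 total.
Nothing else within 14 lb beats 1378.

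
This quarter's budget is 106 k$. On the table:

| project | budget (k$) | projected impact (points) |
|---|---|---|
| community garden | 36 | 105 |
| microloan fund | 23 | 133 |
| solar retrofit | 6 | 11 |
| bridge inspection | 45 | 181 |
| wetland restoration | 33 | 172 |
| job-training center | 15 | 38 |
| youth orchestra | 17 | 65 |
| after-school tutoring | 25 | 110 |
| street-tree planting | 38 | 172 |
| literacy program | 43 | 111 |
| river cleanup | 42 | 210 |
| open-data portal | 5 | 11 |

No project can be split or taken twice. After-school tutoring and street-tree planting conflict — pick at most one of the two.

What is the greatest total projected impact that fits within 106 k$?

526

Taking microloan fund + solar retrofit + wetland restoration + river cleanup: 104 k$ used, 526 in projected impact.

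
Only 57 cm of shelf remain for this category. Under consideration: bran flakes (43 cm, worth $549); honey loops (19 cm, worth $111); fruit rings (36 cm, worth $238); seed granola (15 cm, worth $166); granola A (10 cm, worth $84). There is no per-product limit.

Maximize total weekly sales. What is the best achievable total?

The ratio ordering already packs tightly: bran flakes + granola A, 53 cm, 633.
Every other selection either busts 57 cm or fails to beat 633.

633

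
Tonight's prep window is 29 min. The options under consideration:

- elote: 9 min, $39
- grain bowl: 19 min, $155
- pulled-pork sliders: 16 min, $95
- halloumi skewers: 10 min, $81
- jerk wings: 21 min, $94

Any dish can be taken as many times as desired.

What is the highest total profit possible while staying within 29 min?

236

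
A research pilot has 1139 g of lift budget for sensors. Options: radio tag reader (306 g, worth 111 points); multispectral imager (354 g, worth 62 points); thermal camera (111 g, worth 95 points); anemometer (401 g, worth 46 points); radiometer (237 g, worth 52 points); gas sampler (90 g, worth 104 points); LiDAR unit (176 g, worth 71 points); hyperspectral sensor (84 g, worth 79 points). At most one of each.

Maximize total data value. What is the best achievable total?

522

Filling by ratio: radio tag reader + thermal camera + radiometer + gas sampler + LiDAR unit + hyperspectral sensor for 512, with 135 g left unused.
The 237 g tied up in radiometer is better spent on multispectral imager — total rises to 522 (1121 g).
Every other selection either busts 1139 g or fails to beat 522.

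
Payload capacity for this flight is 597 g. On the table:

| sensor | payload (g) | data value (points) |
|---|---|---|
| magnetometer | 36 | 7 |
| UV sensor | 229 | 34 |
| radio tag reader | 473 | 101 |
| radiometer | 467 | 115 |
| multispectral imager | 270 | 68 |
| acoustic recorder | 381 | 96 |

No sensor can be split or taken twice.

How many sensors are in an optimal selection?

2

Best achievable data value is 122.
For example magnetometer + radiometer achieves it, using 503 g.
Every optimal selection uses 2 sensors.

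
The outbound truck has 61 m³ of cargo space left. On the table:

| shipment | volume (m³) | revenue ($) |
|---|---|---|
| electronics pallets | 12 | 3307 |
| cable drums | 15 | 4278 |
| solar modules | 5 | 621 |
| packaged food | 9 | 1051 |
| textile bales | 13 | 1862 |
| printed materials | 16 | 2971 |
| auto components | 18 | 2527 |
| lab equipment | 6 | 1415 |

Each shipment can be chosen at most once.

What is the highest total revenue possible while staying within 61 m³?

13083

Greedy by ratio would take electronics pallets + cable drums + solar modules + printed materials + lab equipment: 54 m³ used, total 12592.
Replace solar modules and lab equipment with auto components: the trade gains 491 net, giving 13083 at 61 m³.
Next best is electronics pallets + cable drums + solar modules + textile bales + printed materials at 13039 (61 m³) — short by 44.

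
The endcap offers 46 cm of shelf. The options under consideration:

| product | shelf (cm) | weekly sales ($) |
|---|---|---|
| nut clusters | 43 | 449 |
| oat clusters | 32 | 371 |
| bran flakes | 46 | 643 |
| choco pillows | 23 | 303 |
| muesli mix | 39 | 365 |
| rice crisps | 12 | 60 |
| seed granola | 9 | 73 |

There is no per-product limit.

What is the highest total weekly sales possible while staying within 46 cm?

643

Density check — bran flakes 13.98, choco pillows 13.17, oat clusters 11.59, nut clusters 10.44 are the best per cm.
Best packing: bran flakes — 46 cm, 643 total.
No other feasible combination exceeds 643.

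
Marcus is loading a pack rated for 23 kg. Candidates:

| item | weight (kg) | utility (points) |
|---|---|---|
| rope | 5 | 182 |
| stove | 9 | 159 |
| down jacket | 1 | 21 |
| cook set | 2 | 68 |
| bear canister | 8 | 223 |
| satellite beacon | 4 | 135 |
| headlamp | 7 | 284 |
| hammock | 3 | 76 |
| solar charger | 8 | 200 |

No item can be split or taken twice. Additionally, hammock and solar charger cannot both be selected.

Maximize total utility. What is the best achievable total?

Filling by ratio: rope + down jacket + cook set + satellite beacon + headlamp + hammock for 766, with 1 kg left unused.
The 7 kg tied up in satellite beacon and hammock is better spent on bear canister — total rises to 778 (23 kg).
Next best is rope + down jacket + cook set + satellite beacon + headlamp + hammock at 766 (22 kg) — short by 12.

778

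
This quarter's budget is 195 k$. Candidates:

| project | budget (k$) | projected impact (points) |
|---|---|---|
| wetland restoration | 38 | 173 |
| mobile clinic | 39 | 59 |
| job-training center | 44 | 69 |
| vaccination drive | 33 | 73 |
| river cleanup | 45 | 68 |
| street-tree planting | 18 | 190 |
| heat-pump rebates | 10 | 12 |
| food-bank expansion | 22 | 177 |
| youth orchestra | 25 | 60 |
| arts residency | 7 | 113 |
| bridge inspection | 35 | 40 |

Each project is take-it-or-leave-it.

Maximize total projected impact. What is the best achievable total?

857

The ratio heuristic lands on wetland restoration + job-training center + vaccination drive + street-tree planting + food-bank expansion + youth orchestra + arts residency (855) but leaves 8 k$ idle.
Dropping job-training center frees 44 k$; slotting in mobile clinic + heat-pump rebates (49 k$) lifts the total to 857 at 192 k$.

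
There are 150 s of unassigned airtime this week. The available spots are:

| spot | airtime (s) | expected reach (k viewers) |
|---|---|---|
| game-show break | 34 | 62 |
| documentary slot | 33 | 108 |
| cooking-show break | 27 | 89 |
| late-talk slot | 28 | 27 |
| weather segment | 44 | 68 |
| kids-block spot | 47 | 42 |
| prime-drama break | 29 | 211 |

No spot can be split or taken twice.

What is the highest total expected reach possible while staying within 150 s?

Greedy by ratio would take game-show break + documentary slot + cooking-show break + prime-drama break: 123 s used, total 470.
Replace game-show break with weather segment: the trade gains 6 net, giving 476 at 133 s.

476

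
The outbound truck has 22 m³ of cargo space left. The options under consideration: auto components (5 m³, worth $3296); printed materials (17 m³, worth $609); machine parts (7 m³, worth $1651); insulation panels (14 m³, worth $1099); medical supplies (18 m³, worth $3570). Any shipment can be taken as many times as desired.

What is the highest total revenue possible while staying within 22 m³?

4×auto components uses 20 of the 22 m³ and totals 13184.

13184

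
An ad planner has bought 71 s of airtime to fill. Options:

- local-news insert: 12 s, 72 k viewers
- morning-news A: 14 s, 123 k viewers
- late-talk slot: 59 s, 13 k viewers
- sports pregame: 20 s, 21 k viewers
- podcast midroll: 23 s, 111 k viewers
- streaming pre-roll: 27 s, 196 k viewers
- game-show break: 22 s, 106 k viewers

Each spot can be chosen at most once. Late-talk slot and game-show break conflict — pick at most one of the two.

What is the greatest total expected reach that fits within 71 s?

Greedy by ratio would take local-news insert + morning-news A + streaming pre-roll: 53 s used, total 391.
Dropping local-news insert frees 12 s; slotting in podcast midroll (23 s) lifts the total to 430 at 64 s.
No other feasible combination exceeds 430.

430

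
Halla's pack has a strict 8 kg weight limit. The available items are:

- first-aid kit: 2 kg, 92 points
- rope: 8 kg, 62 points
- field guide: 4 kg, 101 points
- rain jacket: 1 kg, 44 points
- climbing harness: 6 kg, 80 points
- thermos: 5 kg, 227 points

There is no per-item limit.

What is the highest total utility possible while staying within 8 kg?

368

Ranking by ratio (utility/kg): first-aid kit 46.00, thermos 45.40, rain jacket 44.00, field guide 25.25.
4×first-aid kit uses 8 of the 8 kg and totals 368.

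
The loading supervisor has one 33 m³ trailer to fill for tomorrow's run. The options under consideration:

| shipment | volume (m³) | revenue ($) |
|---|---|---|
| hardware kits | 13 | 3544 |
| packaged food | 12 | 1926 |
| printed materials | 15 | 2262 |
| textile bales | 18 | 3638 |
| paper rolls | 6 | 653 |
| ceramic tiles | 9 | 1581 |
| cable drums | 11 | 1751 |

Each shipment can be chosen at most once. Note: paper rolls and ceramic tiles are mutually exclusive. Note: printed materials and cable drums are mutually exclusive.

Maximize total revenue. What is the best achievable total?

7182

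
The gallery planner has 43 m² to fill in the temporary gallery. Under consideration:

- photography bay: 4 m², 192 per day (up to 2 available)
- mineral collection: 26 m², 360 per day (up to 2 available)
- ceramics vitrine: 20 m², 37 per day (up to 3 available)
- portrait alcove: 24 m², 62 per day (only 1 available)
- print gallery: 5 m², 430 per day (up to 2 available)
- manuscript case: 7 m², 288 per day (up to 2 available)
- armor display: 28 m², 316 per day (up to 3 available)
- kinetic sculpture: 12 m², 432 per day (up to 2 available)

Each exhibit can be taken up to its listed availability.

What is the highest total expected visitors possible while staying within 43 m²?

2108

Taking the top-ratio exhibits first gives 2×photography bay + 2×print gallery + 2×manuscript case for 1820 (32 m²).
Replace 2×manuscript case with 2×kinetic sculpture: the trade gains 288 net, giving 2108 at 42 m².
Nothing else within 43 m² beats 2108.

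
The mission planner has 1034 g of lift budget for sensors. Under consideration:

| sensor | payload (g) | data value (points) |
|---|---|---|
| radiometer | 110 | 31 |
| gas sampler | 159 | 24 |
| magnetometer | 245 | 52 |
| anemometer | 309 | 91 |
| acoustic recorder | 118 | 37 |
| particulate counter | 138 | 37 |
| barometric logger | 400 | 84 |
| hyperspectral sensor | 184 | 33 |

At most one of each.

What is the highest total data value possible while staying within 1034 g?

253

Greedy by ratio would take radiometer + magnetometer + anemometer + acoustic recorder + particulate counter: 920 g used, total 248.
Dropping magnetometer frees 245 g; slotting in gas sampler + hyperspectral sensor (343 g) lifts the total to 253 at 1018 g.
Next best is magnetometer + anemometer + acoustic recorder + particulate counter + hyperspectral sensor at 250 (994 g) — short by 3.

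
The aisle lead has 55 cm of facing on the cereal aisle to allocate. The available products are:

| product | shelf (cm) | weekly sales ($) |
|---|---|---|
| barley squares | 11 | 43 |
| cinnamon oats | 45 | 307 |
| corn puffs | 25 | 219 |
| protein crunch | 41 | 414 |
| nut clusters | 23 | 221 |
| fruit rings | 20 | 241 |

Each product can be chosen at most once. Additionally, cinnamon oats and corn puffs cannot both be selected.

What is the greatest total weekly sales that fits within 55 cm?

505

Taking barley squares + nut clusters + fruit rings: 54 cm used, 505 in weekly sales.
The spare 1 cm is too small for any remaining product, and no feasible exchange beats 505.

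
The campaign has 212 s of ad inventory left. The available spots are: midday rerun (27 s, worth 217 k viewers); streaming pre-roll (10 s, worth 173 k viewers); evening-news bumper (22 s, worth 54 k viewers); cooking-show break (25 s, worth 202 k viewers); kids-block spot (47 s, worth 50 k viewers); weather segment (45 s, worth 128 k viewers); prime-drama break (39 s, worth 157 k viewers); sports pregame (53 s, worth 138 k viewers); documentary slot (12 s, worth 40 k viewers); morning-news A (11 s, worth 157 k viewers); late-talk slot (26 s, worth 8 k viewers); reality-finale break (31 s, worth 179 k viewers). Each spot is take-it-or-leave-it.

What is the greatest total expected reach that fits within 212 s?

The ratio heuristic lands on midday rerun + streaming pre-roll + cooking-show break + weather segment + prime-drama break + documentary slot + morning-news A + reality-finale break (1253) but leaves 12 s idle.
Dropping documentary slot frees 12 s; slotting in evening-news bumper (22 s) lifts the total to 1267 at 210 s.
The closest alternative, midday rerun + streaming pre-roll + cooking-show break + prime-drama break + sports pregame + documentary slot + morning-news A + reality-finale break, reaches only 1263.

1267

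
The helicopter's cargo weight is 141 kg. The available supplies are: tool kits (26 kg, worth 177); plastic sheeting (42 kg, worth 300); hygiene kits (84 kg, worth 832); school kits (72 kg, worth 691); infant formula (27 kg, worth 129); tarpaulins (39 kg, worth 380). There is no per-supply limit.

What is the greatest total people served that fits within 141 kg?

Filling by ratio: hygiene kits + tarpaulins for 1212, with 18 kg left unused.
Replace hygiene kits with tool kits + school kits: the trade gains 36 net, giving 1248 at 137 kg.
That's the maximum — no swap from here does better than 1248.

1248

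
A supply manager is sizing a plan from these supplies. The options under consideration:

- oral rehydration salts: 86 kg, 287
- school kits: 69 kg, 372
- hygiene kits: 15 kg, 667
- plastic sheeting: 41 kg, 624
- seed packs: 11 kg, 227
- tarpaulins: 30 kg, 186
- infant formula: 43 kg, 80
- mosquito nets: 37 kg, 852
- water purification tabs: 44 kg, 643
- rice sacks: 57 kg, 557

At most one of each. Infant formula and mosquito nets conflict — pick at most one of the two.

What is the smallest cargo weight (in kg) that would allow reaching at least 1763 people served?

Minimise kg subject to total people served ≥ 1763.
Taking hygiene kits + plastic sheeting + mosquito nets gives 2143 (≥ 1763) for 93 kg.
Any bundle with less than 93 kg falls short of 1763.

93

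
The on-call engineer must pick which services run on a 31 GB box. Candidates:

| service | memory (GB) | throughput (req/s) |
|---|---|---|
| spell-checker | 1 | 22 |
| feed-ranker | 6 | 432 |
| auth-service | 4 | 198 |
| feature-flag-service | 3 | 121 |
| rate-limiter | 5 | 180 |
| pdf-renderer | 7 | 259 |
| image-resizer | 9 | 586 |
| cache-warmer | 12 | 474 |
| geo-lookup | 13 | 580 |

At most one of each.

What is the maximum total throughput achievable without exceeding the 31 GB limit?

Density check — feed-ranker 72.00, image-resizer 65.11, auth-service 49.50 are the best per GB.
Filling by ratio: spell-checker + feed-ranker + auth-service + feature-flag-service + pdf-renderer + image-resizer for 1618, with 1 GB left unused.
Dropping spell-checker and auth-service and pdf-renderer frees 12 GB; slotting in geo-lookup (13 GB) lifts the total to 1719 at 31 GB.

1719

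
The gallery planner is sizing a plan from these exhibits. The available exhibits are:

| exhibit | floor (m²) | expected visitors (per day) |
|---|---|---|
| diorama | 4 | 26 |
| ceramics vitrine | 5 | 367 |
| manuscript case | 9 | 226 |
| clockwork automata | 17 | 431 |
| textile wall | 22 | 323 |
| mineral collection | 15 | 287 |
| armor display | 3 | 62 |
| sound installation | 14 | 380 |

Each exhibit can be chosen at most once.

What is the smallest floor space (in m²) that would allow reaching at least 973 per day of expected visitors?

28

Look for the lowest-floor combination reaching 973.
Taking ceramics vitrine + manuscript case + sound installation gives 973 (≥ 973) for 28 m².
Below 28 m² the best achievable stays under 973.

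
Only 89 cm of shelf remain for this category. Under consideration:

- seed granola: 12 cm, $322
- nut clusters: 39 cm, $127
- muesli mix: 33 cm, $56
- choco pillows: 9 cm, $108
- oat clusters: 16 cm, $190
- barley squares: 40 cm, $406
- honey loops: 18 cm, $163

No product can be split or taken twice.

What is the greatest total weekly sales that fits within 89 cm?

1081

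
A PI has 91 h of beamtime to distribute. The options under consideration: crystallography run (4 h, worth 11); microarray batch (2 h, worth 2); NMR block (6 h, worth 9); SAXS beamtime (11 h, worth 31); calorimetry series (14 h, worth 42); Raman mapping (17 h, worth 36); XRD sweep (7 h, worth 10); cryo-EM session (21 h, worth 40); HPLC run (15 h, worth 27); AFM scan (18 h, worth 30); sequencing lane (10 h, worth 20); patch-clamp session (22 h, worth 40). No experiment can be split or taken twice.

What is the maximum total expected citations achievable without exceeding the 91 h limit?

Density check — calorimetry series 3.00, SAXS beamtime 2.82, crystallography run 2.75, Raman mapping 2.12 are the best per h.
Filling by ratio: crystallography run + NMR block + SAXS beamtime + calorimetry series + Raman mapping + XRD sweep + cryo-EM session + sequencing lane for 199, with 1 h left unused.
Reworking the packing: crystallography run + microarray batch + SAXS beamtime + calorimetry series + Raman mapping + cryo-EM session + patch-clamp session uses 91 h and improves the total to 202.
Every other selection either busts 91 h or fails to beat 202.

202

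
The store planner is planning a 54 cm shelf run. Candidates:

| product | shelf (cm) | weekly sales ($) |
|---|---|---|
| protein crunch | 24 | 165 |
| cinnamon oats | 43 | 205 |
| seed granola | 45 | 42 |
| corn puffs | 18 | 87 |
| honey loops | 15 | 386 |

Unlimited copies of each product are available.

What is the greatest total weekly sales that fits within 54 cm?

1158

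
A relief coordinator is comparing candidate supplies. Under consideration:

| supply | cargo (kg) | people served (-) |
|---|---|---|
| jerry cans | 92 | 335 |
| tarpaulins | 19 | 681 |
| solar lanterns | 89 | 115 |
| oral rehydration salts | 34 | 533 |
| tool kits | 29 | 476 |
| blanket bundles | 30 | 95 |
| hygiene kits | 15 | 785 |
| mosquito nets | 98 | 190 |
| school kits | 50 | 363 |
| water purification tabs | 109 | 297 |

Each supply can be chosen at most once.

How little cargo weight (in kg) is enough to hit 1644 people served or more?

Need the lightest bundle worth ≥ 1644.
tarpaulins + tool kits + hygiene kits: 1942 people served at 63 kg.
Any bundle with less than 63 kg falls short of 1644.

63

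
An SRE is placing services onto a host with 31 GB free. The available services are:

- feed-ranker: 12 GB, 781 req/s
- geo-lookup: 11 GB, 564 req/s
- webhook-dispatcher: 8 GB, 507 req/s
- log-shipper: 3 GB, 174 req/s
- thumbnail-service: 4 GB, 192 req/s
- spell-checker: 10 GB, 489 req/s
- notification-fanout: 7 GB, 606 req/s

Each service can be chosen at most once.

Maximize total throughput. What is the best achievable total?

Density check — notification-fanout 86.57, feed-ranker 65.08, webhook-dispatcher 63.38, log-shipper 58.00 are the best per GB.
Taking the top-ratio services first gives feed-ranker + webhook-dispatcher + log-shipper + notification-fanout for 2068 (30 GB).
The 3 GB tied up in log-shipper is better spent on thumbnail-service — total rises to 2086 (31 GB).
Runner-up feed-ranker + webhook-dispatcher + log-shipper + notification-fanout tops out at 2068.

2086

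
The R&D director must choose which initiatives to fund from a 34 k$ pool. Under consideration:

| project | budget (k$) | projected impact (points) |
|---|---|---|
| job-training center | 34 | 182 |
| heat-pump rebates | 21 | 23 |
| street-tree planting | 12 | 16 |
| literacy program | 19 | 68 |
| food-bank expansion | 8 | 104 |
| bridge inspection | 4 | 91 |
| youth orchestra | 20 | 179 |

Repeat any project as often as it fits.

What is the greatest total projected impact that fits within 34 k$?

8×bridge inspection uses 32 of the 34 k$ and totals 728.

728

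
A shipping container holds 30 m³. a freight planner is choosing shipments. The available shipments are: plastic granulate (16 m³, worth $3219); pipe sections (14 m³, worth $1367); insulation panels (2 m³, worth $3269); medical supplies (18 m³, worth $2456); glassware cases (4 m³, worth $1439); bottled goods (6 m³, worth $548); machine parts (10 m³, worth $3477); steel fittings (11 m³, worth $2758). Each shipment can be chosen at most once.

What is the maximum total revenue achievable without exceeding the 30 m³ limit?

10943

Ranking by ratio (revenue/m³): insulation panels 1634.50, glassware cases 359.75, machine parts 347.70.
Insulation panels + glassware cases + machine parts + steel fittings uses 27 of the 30 m³ and totals 10943.
Next best is insulation panels + bottled goods + machine parts + steel fittings at 10052 (29 m³) — short by 891.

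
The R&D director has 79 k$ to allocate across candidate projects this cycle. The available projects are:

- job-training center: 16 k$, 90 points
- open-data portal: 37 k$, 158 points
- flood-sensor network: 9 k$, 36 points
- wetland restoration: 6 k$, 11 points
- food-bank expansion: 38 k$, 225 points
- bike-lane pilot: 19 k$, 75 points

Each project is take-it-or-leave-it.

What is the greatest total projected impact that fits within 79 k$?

401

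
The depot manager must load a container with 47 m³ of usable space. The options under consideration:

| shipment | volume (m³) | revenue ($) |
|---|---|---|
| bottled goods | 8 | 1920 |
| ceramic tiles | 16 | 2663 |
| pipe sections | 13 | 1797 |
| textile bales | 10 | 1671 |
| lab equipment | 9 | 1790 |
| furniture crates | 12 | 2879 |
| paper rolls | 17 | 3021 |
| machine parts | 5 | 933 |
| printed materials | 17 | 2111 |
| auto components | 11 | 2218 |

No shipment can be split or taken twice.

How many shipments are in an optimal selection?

5

Best achievable revenue is 9740.
bottled goods + lab equipment + furniture crates + machine parts + auto components hits 9740 at 45 m³.
All optima have 5 shipments.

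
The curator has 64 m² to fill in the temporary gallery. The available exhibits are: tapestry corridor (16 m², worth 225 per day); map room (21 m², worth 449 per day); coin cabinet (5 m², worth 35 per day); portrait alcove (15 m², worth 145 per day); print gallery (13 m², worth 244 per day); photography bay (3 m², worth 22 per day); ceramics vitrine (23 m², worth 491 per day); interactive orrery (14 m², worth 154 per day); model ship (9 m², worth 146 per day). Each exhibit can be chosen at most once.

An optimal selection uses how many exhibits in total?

4

Best achievable expected visitors is 1219.
One optimal bundle: map room + coin cabinet + print gallery + ceramics vitrine (62 m²).
Every optimal selection uses 4 exhibits.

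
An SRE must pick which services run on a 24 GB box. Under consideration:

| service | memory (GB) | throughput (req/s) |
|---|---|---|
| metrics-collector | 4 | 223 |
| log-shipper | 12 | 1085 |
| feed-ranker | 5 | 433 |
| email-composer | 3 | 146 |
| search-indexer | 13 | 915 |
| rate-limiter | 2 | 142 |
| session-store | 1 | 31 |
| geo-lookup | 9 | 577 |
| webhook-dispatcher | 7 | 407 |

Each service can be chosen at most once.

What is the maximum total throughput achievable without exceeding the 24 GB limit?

Density check — log-shipper 90.42, feed-ranker 86.60, rate-limiter 71.00 are the best per GB.
A density-first pass picks metrics-collector + log-shipper + feed-ranker + rate-limiter + session-store — 1914 at 24 GB.
Replace metrics-collector and rate-limiter and session-store with webhook-dispatcher: the trade gains 11 net, giving 1925 at 24 GB.
Nothing else within 24 GB beats 1925.

1925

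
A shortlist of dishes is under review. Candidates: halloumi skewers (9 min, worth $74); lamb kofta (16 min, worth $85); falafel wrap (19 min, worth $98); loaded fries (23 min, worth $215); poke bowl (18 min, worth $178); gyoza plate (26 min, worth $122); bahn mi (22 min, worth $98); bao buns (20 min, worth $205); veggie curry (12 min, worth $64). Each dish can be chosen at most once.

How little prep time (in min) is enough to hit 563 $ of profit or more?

61

Minimise min subject to total profit ≥ 563.
loaded fries + poke bowl + bao buns reaches 598 using 61 min.
Any bundle with less than 61 min falls short of 563.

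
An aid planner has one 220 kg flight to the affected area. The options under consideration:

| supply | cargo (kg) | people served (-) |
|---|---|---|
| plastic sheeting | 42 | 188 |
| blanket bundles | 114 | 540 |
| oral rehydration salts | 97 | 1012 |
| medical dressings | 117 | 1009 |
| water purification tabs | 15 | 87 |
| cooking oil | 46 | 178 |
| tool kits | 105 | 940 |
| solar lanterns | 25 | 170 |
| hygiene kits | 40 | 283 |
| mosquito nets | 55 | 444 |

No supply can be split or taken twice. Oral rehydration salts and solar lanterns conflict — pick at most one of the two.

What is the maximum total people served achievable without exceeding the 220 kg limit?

2039

Taking oral rehydration salts + water purification tabs + tool kits: 217 kg used, 2039 in people served.
The closest alternative, oral rehydration salts + medical dressings, reaches only 2021.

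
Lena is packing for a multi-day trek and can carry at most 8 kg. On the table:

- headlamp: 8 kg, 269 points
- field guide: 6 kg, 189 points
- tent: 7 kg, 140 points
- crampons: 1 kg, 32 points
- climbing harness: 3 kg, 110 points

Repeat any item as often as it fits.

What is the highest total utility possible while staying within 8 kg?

284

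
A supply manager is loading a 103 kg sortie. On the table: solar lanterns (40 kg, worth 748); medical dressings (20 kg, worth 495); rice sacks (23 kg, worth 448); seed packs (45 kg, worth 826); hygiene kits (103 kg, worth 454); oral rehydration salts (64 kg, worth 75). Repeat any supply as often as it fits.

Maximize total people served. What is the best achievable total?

Best packing: 5×medical dressings — 100 kg, 2475 total.
That's the maximum — no swap from here does better than 2475.

2475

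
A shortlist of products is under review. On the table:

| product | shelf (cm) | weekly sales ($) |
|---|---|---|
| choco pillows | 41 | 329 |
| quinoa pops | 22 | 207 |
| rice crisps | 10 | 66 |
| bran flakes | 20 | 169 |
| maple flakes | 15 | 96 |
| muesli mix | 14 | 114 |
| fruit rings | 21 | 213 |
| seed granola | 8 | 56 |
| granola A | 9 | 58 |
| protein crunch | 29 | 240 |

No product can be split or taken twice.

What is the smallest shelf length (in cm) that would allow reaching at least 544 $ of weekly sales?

Need the lightest bundle worth ≥ 544.
quinoa pops + rice crisps + fruit rings + granola A reaches 544 using 62 cm.
No combination under 62 cm hits 544.

62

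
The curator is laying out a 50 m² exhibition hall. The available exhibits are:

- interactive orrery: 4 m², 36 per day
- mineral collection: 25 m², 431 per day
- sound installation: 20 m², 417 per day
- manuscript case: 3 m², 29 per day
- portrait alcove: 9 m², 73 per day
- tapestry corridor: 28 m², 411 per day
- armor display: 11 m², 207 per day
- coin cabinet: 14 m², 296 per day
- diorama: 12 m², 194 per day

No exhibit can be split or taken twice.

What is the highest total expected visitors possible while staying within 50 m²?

Density check — coin cabinet 21.14, sound installation 20.85, armor display 18.82 are the best per m².
Taking the top-ratio exhibits first gives sound installation + manuscript case + armor display + coin cabinet for 949 (48 m²).
Replace manuscript case with interactive orrery: the trade gains 7 net, giving 956 at 49 m².
No other feasible combination exceeds 956.

956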